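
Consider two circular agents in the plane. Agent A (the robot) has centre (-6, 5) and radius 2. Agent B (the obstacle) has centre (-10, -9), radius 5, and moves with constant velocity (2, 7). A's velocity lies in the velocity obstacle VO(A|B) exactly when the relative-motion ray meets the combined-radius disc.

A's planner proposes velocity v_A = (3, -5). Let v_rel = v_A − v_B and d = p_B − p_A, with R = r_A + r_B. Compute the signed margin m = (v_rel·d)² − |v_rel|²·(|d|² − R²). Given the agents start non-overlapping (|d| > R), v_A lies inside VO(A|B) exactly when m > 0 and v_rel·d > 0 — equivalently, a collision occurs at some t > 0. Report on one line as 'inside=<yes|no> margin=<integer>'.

d = (-4, -14),  |d|² = 212;  R = 2+5 = 7,  c = 212−7² = 163
v_rel = (1, -12),  |v_rel|² = 145;  v_rel·d = (1)·(-4) + (-12)·(-14) = 164
145·t² − 328·t + 163 = 0  ⇒  m = 164² − 145·163 = 3261
m = 3261 > 0,  v_rel·d = 164 > 0  ⇒  inside

inside=yes margin=3261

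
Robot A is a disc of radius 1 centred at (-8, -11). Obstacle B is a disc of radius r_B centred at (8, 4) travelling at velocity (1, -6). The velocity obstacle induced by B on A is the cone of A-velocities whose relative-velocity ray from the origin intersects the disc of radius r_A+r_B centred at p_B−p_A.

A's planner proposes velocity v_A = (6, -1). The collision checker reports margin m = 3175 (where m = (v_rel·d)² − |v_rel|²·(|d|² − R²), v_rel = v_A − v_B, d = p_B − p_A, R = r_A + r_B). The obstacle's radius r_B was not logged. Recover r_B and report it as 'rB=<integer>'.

m = 3175
d = (16, 15);  v_rel = (5, 5),  |v_rel|² = 50
v_rel×d = (5)·(15) − (5)·(16) = -5
since m = R²·50 − (-5)²:  R² = (25 + 3175) / 50 = 64
R = √64 = 8  ⇒  r_B = 8 − 1 = 7

rB=7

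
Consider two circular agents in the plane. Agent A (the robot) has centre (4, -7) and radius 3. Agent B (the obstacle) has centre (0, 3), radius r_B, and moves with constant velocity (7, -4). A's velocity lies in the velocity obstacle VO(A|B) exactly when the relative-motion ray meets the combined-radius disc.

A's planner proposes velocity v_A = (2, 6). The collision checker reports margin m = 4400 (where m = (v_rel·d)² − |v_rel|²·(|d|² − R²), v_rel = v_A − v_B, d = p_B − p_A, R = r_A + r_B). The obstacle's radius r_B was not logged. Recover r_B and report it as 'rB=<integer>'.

m = 4400
d = (-4, 10);  v_rel = (-5, 10),  |v_rel|² = 125
v_rel×d = (-5)·(10) − (10)·(-4) = -10
since m = R²·125 − (-10)²:  R² = (100 + 4400) / 125 = 36
R = √36 = 6  ⇒  r_B = 6 − 3 = 3

rB=3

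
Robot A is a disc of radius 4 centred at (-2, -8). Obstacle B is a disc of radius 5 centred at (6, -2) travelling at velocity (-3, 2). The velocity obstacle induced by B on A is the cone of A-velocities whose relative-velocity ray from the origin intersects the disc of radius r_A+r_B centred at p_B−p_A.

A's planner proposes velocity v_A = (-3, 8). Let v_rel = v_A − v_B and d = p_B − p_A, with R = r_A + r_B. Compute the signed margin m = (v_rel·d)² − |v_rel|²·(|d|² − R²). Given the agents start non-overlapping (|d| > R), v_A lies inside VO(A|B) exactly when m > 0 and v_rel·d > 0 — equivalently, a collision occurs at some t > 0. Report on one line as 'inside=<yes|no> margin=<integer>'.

d = (8, 6),  |d|² = 100;  R = 4+5 = 9,  c = 100−9² = 19
v_rel = (0, 6),  |v_rel|² = 36;  v_rel·d = (0)·(8) + (6)·(6) = 36
36·t² − 72·t + 19 = 0  ⇒  m = 36² − 36·19 = 612
m = 612 > 0,  v_rel·d = 36 > 0  ⇒  inside

inside=yes margin=612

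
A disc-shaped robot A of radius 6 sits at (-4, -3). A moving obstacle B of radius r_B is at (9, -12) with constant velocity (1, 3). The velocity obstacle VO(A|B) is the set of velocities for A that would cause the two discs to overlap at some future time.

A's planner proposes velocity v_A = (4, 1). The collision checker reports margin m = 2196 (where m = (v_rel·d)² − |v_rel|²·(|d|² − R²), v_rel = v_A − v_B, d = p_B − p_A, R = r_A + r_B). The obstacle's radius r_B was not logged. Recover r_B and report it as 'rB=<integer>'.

m = 2196
d = (13, -9);  v_rel = (3, -2),  |v_rel|² = 13
v_rel×d = (3)·(-9) − (-2)·(13) = -1
since m = R²·13 − (-1)²:  R² = (1 + 2196) / 13 = 169
R = √169 = 13  ⇒  r_B = 13 − 6 = 7

rB=7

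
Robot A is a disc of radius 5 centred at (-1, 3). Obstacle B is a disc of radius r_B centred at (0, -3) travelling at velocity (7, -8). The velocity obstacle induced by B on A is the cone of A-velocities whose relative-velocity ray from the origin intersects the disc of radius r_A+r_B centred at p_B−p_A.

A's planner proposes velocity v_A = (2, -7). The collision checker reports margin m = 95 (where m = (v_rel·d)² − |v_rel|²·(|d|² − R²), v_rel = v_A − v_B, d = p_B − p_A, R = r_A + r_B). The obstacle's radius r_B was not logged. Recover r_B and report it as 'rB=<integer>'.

m = 95
d = (1, -6);  v_rel = (-5, 1),  |v_rel|² = 26
v_rel×d = (-5)·(-6) − (1)·(1) = 29
since m = R²·26 − 29²:  R² = (841 + 95) / 26 = 36
R = √36 = 6  ⇒  r_B = 6 − 5 = 1

rB=1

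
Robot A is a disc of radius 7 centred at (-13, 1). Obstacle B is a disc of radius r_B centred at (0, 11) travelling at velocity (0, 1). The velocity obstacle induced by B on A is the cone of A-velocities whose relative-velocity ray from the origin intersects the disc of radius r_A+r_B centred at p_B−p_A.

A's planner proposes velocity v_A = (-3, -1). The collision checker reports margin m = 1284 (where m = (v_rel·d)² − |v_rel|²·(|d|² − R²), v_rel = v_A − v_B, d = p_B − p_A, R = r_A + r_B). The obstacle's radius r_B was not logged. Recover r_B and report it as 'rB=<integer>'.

m = 1284
d = (13, 10);  v_rel = (-3, -2),  |v_rel|² = 13
v_rel×d = (-3)·(10) − (-2)·(13) = -4
since m = R²·13 − (-4)²:  R² = (16 + 1284) / 13 = 100
R = √100 = 10  ⇒  r_B = 10 − 7 = 3

rB=3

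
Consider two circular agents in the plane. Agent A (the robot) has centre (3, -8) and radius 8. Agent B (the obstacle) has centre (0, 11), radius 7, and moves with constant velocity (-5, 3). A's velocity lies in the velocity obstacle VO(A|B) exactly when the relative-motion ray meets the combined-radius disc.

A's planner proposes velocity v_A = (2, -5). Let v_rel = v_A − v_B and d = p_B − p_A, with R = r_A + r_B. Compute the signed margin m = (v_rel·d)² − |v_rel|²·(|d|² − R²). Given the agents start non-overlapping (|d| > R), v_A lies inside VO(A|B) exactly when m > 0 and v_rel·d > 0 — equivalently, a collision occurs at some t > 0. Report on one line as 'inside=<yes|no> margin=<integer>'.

d = (-3, 19),  |d|² = 370;  R = 8+7 = 15,  c = 370−15² = 145
v_rel = (7, -8),  |v_rel|² = 113;  v_rel·d = (7)·(-3) + (-8)·(19) = -173
113·t² + 346·t + 145 = 0  ⇒  m = (-173)² − 113·145 = 13544
m = 13544 > 0,  v_rel·d = -173 < 0  ⇒  outside

inside=no margin=13544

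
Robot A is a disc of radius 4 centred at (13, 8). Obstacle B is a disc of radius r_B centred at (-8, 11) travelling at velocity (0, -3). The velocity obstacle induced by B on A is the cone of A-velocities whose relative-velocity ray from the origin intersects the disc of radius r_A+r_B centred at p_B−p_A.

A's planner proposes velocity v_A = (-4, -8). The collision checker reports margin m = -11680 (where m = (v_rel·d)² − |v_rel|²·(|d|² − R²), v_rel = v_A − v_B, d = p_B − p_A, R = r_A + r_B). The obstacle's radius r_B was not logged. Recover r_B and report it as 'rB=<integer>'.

m = -11680
d = (-21, 3);  v_rel = (-4, -5),  |v_rel|² = 41
v_rel×d = (-4)·(3) − (-5)·(-21) = -117
since m = R²·41 − (-117)²:  R² = (13689 + -11680) / 41 = 49
R = √49 = 7  ⇒  r_B = 7 − 4 = 3

rB=3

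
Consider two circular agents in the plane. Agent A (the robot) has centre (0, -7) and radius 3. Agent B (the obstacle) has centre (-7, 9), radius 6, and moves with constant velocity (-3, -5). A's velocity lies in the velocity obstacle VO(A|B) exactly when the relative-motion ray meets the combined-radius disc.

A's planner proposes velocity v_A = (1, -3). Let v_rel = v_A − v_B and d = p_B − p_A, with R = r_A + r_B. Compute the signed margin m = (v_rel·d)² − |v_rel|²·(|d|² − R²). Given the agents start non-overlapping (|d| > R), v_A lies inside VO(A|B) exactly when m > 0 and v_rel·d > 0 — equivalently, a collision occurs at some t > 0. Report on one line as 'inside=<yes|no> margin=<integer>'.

d = (-7, 16),  |d|² = 305;  R = 3+6 = 9,  c = 305−9² = 224
v_rel = (4, 2),  |v_rel|² = 20;  v_rel·d = (4)·(-7) + (2)·(16) = 4
20·t² − 8·t + 224 = 0  ⇒  m = 4² − 20·224 = -4464
m = -4464 < 0,  v_rel·d = 4 > 0  ⇒  outside

inside=no margin=-4464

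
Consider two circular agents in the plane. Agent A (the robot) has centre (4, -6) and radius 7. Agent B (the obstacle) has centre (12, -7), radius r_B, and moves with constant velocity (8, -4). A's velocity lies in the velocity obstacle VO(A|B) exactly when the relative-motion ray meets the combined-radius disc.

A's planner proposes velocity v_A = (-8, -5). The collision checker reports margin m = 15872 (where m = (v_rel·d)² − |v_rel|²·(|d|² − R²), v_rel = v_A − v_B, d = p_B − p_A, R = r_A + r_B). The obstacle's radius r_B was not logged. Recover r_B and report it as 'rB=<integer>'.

m = 15872
d = (8, -1);  v_rel = (-16, -1),  |v_rel|² = 257
v_rel×d = (-16)·(-1) − (-1)·(8) = 24
since m = R²·257 − 24²:  R² = (576 + 15872) / 257 = 64
R = √64 = 8  ⇒  r_B = 8 − 7 = 1

rB=1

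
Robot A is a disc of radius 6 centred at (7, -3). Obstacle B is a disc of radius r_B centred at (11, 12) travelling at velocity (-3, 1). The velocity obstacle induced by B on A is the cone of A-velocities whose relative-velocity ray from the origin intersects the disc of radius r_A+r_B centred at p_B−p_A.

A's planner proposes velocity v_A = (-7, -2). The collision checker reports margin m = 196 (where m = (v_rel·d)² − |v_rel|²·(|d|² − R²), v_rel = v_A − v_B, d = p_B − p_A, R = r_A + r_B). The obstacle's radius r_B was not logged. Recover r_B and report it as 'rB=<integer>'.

m = 196
d = (4, 15);  v_rel = (-4, -3),  |v_rel|² = 25
v_rel×d = (-4)·(15) − (-3)·(4) = -48
since m = R²·25 − (-48)²:  R² = (2304 + 196) / 25 = 100
R = √100 = 10  ⇒  r_B = 10 − 6 = 4

rB=4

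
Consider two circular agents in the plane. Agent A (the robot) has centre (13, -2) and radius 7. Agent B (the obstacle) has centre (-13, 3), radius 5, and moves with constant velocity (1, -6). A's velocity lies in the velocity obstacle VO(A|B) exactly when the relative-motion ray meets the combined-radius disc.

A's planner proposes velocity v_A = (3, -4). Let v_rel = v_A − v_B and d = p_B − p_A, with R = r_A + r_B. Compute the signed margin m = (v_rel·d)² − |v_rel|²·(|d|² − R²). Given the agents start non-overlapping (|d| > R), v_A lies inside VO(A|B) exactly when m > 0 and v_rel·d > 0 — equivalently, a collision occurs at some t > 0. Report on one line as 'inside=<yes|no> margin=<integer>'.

d = (-26, 5),  |d|² = 701;  R = 7+5 = 12,  c = 701−12² = 557
v_rel = (2, 2),  |v_rel|² = 8;  v_rel·d = (2)·(-26) + (2)·(5) = -42
8·t² + 84·t + 557 = 0  ⇒  m = (-42)² − 8·557 = -2692
m = -2692 < 0,  v_rel·d = -42 < 0  ⇒  outside

inside=no margin=-2692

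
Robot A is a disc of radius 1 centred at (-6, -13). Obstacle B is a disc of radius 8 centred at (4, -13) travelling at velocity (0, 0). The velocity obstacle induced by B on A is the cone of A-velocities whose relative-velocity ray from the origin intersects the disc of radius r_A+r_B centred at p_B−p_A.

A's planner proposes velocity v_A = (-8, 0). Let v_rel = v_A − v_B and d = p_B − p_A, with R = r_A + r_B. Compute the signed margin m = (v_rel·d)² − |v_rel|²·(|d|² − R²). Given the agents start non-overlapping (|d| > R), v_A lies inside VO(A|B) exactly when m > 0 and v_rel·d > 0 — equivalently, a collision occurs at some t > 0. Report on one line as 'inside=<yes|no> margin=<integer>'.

d = (10, 0),  |d|² = 100;  R = 1+8 = 9,  c = 100−9² = 19
v_rel = (-8, 0),  |v_rel|² = 64;  v_rel·d = (-8)·(10) + (0)·(0) = -80
64·t² + 160·t + 19 = 0  ⇒  m = (-80)² − 64·19 = 5184
m = 5184 > 0,  v_rel·d = -80 < 0  ⇒  outside

inside=no margin=5184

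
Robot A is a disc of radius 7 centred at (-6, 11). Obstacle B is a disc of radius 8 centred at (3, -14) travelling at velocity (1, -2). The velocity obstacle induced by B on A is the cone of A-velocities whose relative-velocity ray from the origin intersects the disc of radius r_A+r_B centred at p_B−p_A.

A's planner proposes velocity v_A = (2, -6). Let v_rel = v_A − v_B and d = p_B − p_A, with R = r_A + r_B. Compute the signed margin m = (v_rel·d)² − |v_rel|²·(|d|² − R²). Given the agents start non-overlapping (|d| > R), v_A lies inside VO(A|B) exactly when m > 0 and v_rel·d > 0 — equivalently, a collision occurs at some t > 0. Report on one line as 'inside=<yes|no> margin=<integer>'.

d = (9, -25),  |d|² = 706;  R = 7+8 = 15,  c = 706−15² = 481
v_rel = (1, -4),  |v_rel|² = 17;  v_rel·d = (1)·(9) + (-4)·(-25) = 109
17·t² − 218·t + 481 = 0  ⇒  m = 109² − 17·481 = 3704
m = 3704 > 0,  v_rel·d = 109 > 0  ⇒  inside

inside=yes margin=3704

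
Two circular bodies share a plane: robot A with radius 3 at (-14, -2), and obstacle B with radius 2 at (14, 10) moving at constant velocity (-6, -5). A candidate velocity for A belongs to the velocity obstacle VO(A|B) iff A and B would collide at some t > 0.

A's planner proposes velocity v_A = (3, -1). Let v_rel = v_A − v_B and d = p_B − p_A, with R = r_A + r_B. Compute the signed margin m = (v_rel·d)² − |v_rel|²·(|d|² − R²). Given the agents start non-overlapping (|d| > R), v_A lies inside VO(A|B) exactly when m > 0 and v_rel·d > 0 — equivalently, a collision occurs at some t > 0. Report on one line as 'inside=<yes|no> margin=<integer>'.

d = (28, 12),  |d|² = 928;  R = 3+2 = 5,  c = 928−5² = 903
v_rel = (9, 4),  |v_rel|² = 97;  v_rel·d = (9)·(28) + (4)·(12) = 300
97·t² − 600·t + 903 = 0  ⇒  m = 300² − 97·903 = 2409
m = 2409 > 0,  v_rel·d = 300 > 0  ⇒  inside

inside=yes margin=2409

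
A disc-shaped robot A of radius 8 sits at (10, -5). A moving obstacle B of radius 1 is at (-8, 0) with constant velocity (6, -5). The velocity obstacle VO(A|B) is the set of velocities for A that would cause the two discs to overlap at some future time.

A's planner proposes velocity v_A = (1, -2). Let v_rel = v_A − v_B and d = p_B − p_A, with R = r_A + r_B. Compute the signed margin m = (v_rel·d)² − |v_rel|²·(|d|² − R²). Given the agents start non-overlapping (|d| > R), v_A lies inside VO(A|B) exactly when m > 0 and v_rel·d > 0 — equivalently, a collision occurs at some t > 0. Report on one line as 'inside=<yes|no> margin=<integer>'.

d = (-18, 5),  |d|² = 349;  R = 8+1 = 9,  c = 349−9² = 268
v_rel = (-5, 3),  |v_rel|² = 34;  v_rel·d = (-5)·(-18) + (3)·(5) = 105
34·t² − 210·t + 268 = 0  ⇒  m = 105² − 34·268 = 1913
m = 1913 > 0,  v_rel·d = 105 > 0  ⇒  inside

inside=yes margin=1913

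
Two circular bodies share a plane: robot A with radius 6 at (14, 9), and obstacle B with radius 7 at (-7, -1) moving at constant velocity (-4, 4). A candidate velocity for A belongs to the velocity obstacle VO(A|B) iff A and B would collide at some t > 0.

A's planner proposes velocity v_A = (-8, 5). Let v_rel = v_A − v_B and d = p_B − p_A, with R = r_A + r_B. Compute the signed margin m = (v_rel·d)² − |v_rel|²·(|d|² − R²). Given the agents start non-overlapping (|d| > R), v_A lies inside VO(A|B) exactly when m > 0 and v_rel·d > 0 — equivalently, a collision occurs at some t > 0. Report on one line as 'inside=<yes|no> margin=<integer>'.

d = (-21, -10),  |d|² = 541;  R = 6+7 = 13,  c = 541−13² = 372
v_rel = (-4, 1),  |v_rel|² = 17;  v_rel·d = (-4)·(-21) + (1)·(-10) = 74
17·t² − 148·t + 372 = 0  ⇒  m = 74² − 17·372 = -848
m = -848 < 0,  v_rel·d = 74 > 0  ⇒  outside

inside=no margin=-848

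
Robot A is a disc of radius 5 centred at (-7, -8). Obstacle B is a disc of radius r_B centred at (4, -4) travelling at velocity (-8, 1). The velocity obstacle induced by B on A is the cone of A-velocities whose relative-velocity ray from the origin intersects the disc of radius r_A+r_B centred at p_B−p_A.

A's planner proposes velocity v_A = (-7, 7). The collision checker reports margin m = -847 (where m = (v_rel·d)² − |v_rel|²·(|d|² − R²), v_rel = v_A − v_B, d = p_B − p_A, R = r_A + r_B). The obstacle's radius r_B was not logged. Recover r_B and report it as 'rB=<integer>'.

m = -847
d = (11, 4);  v_rel = (1, 6),  |v_rel|² = 37
v_rel×d = (1)·(4) − (6)·(11) = -62
since m = R²·37 − (-62)²:  R² = (3844 + -847) / 37 = 81
R = √81 = 9  ⇒  r_B = 9 − 5 = 4

rB=4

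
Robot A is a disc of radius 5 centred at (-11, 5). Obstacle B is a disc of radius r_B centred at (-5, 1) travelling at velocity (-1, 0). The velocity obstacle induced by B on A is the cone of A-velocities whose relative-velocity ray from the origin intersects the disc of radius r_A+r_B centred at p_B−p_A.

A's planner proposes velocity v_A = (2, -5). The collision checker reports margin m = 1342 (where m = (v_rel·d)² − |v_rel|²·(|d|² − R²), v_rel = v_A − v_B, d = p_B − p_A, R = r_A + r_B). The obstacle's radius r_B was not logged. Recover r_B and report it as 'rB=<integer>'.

m = 1342
d = (6, -4);  v_rel = (3, -5),  |v_rel|² = 34
v_rel×d = (3)·(-4) − (-5)·(6) = 18
since m = R²·34 − 18²:  R² = (324 + 1342) / 34 = 49
R = √49 = 7  ⇒  r_B = 7 − 5 = 2

rB=2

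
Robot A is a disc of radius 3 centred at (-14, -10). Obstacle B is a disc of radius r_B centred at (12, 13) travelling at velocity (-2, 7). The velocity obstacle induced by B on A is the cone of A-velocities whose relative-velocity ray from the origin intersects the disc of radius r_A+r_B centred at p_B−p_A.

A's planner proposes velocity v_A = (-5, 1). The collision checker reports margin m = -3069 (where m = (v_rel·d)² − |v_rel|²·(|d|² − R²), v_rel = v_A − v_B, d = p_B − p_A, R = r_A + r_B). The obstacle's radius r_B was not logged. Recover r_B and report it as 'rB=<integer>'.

m = -3069
d = (26, 23);  v_rel = (-3, -6),  |v_rel|² = 45
v_rel×d = (-3)·(23) − (-6)·(26) = 87
since m = R²·45 − 87²:  R² = (7569 + -3069) / 45 = 100
R = √100 = 10  ⇒  r_B = 10 − 3 = 7

rB=7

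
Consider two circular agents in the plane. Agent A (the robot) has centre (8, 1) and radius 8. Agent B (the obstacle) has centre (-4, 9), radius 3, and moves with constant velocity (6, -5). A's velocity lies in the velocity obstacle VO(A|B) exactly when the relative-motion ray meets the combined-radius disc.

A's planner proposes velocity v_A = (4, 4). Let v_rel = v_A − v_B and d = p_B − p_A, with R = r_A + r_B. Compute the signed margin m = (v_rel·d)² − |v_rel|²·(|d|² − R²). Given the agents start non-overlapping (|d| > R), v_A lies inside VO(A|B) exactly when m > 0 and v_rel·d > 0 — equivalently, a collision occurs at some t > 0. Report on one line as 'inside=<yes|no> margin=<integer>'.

d = (-12, 8),  |d|² = 208;  R = 8+3 = 11,  c = 208−11² = 87
v_rel = (-2, 9),  |v_rel|² = 85;  v_rel·d = (-2)·(-12) + (9)·(8) = 96
85·t² − 192·t + 87 = 0  ⇒  m = 96² − 85·87 = 1821
m = 1821 > 0,  v_rel·d = 96 > 0  ⇒  inside

inside=yes margin=1821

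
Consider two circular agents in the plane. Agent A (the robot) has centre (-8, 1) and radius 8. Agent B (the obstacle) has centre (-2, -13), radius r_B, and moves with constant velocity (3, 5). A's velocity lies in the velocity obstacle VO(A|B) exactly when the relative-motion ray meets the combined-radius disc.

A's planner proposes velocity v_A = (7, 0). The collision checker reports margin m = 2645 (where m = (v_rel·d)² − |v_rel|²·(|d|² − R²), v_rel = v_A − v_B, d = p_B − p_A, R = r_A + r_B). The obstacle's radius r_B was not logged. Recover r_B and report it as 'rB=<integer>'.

m = 2645
d = (6, -14);  v_rel = (4, -5),  |v_rel|² = 41
v_rel×d = (4)·(-14) − (-5)·(6) = -26
since m = R²·41 − (-26)²:  R² = (676 + 2645) / 41 = 81
R = √81 = 9  ⇒  r_B = 9 − 8 = 1

rB=1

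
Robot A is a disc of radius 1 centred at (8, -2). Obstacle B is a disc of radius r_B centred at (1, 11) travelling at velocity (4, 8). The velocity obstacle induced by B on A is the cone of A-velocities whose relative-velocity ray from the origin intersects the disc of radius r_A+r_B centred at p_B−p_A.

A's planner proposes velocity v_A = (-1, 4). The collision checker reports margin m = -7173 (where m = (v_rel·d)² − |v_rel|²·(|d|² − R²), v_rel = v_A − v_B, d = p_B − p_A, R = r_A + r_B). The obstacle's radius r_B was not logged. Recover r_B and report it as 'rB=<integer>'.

m = -7173
d = (-7, 13);  v_rel = (-5, -4),  |v_rel|² = 41
v_rel×d = (-5)·(13) − (-4)·(-7) = -93
since m = R²·41 − (-93)²:  R² = (8649 + -7173) / 41 = 36
R = √36 = 6  ⇒  r_B = 6 − 1 = 5

rB=5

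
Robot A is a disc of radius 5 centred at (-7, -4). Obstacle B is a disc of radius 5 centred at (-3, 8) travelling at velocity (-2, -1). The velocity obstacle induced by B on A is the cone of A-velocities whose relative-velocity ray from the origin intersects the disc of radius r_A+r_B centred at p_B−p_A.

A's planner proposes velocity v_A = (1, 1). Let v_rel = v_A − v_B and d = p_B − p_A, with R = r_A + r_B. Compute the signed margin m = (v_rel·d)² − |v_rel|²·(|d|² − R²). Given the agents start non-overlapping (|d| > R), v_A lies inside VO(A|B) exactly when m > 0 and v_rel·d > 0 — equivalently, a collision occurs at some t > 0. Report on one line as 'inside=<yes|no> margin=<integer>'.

d = (4, 12),  |d|² = 160;  R = 5+5 = 10,  c = 160−10² = 60
v_rel = (3, 2),  |v_rel|² = 13;  v_rel·d = (3)·(4) + (2)·(12) = 36
13·t² − 72·t + 60 = 0  ⇒  m = 36² − 13·60 = 516
m = 516 > 0,  v_rel·d = 36 > 0  ⇒  inside

inside=yes margin=516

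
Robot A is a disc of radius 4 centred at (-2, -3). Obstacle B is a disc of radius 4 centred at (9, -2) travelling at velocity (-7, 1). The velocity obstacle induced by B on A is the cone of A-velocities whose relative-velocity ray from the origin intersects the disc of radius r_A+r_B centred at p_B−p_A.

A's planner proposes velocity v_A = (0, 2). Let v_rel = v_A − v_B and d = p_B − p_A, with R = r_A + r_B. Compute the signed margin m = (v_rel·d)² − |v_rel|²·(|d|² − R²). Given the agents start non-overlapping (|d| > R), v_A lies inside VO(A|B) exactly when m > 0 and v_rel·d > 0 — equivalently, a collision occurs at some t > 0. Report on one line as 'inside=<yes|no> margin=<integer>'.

d = (11, 1),  |d|² = 122;  R = 4+4 = 8,  c = 122−8² = 58
v_rel = (7, 1),  |v_rel|² = 50;  v_rel·d = (7)·(11) + (1)·(1) = 78
50·t² − 156·t + 58 = 0  ⇒  m = 78² − 50·58 = 3184
m = 3184 > 0,  v_rel·d = 78 > 0  ⇒  inside

inside=yes margin=3184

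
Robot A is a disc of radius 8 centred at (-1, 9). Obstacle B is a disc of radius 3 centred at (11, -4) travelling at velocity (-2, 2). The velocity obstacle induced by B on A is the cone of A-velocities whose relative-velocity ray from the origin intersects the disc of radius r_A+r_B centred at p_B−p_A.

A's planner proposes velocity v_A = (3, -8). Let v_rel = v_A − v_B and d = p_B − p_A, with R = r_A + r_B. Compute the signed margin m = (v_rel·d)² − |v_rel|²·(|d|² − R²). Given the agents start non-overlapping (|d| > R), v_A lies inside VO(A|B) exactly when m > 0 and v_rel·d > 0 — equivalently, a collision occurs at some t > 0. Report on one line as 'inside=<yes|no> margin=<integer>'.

d = (12, -13),  |d|² = 313;  R = 8+3 = 11,  c = 313−11² = 192
v_rel = (5, -10),  |v_rel|² = 125;  v_rel·d = (5)·(12) + (-10)·(-13) = 190
125·t² − 380·t + 192 = 0  ⇒  m = 190² − 125·192 = 12100
m = 12100 > 0,  v_rel·d = 190 > 0  ⇒  inside

inside=yes margin=12100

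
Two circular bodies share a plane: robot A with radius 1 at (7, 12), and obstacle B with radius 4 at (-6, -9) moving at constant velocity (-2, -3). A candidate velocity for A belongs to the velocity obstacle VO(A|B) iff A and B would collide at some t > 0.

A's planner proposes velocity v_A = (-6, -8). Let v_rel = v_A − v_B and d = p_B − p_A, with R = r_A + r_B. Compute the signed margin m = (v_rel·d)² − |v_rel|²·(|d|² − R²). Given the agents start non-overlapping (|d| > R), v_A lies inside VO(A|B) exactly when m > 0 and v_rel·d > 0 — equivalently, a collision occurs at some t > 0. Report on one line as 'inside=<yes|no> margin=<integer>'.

d = (-13, -21),  |d|² = 610;  R = 1+4 = 5,  c = 610−5² = 585
v_rel = (-4, -5),  |v_rel|² = 41;  v_rel·d = (-4)·(-13) + (-5)·(-21) = 157
41·t² − 314·t + 585 = 0  ⇒  m = 157² − 41·585 = 664
m = 664 > 0,  v_rel·d = 157 > 0  ⇒  inside

inside=yes margin=664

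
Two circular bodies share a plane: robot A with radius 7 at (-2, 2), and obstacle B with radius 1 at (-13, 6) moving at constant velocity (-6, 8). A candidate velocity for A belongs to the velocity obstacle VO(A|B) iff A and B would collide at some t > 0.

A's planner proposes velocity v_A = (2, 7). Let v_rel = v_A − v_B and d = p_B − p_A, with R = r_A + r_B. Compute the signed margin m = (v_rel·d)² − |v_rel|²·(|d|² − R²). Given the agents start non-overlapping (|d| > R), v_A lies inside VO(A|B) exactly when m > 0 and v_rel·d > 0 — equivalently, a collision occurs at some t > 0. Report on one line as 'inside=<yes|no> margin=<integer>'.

d = (-11, 4),  |d|² = 137;  R = 7+1 = 8,  c = 137−8² = 73
v_rel = (8, -1),  |v_rel|² = 65;  v_rel·d = (8)·(-11) + (-1)·(4) = -92
65·t² + 184·t + 73 = 0  ⇒  m = (-92)² − 65·73 = 3719
m = 3719 > 0,  v_rel·d = -92 < 0  ⇒  outside

inside=no margin=3719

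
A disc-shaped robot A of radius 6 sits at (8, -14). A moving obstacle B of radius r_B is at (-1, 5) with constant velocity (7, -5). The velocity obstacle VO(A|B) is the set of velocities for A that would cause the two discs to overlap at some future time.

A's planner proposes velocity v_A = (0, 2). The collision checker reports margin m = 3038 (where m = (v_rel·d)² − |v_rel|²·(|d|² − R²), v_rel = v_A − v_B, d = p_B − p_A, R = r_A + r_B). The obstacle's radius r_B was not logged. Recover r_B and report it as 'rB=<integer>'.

m = 3038
d = (-9, 19);  v_rel = (-7, 7),  |v_rel|² = 98
v_rel×d = (-7)·(19) − (7)·(-9) = -70
since m = R²·98 − (-70)²:  R² = (4900 + 3038) / 98 = 81
R = √81 = 9  ⇒  r_B = 9 − 6 = 3

rB=3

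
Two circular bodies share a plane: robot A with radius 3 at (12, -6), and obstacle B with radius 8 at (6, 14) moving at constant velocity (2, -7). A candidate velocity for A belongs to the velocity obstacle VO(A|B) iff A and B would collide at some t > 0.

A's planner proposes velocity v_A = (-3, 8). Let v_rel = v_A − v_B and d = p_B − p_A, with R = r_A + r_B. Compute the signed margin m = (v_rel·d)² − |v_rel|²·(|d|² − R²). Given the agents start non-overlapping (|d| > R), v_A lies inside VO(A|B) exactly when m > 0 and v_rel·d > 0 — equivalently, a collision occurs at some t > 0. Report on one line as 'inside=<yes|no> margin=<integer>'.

d = (-6, 20),  |d|² = 436;  R = 3+8 = 11,  c = 436−11² = 315
v_rel = (-5, 15),  |v_rel|² = 250;  v_rel·d = (-5)·(-6) + (15)·(20) = 330
250·t² − 660·t + 315 = 0  ⇒  m = 330² − 250·315 = 30150
m = 30150 > 0,  v_rel·d = 330 > 0  ⇒  inside

inside=yes margin=30150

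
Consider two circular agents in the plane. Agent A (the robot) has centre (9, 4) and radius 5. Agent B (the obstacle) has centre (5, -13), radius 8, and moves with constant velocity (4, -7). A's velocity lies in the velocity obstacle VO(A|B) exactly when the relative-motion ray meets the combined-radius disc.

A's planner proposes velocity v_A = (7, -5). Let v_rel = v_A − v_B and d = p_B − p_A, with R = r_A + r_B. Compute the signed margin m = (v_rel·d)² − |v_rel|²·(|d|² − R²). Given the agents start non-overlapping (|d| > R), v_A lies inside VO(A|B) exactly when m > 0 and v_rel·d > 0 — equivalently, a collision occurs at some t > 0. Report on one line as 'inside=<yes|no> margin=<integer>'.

d = (-4, -17),  |d|² = 305;  R = 5+8 = 13,  c = 305−13² = 136
v_rel = (3, 2),  |v_rel|² = 13;  v_rel·d = (3)·(-4) + (2)·(-17) = -46
13·t² + 92·t + 136 = 0  ⇒  m = (-46)² − 13·136 = 348
m = 348 > 0,  v_rel·d = -46 < 0  ⇒  outside

inside=no margin=348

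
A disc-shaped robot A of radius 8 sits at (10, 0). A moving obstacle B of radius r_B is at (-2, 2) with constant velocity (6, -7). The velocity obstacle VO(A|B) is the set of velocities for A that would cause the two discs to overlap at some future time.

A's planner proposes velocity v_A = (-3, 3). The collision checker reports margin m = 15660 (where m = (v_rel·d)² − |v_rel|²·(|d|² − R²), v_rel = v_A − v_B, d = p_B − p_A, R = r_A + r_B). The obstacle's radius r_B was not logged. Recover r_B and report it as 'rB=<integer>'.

m = 15660
d = (-12, 2);  v_rel = (-9, 10),  |v_rel|² = 181
v_rel×d = (-9)·(2) − (10)·(-12) = 102
since m = R²·181 − 102²:  R² = (10404 + 15660) / 181 = 144
R = √144 = 12  ⇒  r_B = 12 − 8 = 4

rB=4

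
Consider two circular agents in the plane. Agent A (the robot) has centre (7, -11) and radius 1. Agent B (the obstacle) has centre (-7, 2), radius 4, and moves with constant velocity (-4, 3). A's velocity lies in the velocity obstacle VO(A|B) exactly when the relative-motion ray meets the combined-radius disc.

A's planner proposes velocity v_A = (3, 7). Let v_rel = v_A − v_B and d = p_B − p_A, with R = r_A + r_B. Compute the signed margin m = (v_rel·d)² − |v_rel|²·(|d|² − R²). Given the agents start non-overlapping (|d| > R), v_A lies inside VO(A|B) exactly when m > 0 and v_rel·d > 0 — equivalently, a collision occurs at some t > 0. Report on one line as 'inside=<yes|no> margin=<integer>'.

d = (-14, 13),  |d|² = 365;  R = 1+4 = 5,  c = 365−5² = 340
v_rel = (7, 4),  |v_rel|² = 65;  v_rel·d = (7)·(-14) + (4)·(13) = -46
65·t² + 92·t + 340 = 0  ⇒  m = (-46)² − 65·340 = -19984
m = -19984 < 0,  v_rel·d = -46 < 0  ⇒  outside

inside=no margin=-19984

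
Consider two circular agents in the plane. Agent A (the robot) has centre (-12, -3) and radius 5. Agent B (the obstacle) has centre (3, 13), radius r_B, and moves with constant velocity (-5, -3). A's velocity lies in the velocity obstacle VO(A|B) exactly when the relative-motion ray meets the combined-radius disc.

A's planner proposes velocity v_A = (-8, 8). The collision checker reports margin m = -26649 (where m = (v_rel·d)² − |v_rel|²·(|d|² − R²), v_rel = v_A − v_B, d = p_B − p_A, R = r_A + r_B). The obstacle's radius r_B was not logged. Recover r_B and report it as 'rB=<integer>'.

m = -26649
d = (15, 16);  v_rel = (-3, 11),  |v_rel|² = 130
v_rel×d = (-3)·(16) − (11)·(15) = -213
since m = R²·130 − (-213)²:  R² = (45369 + -26649) / 130 = 144
R = √144 = 12  ⇒  r_B = 12 − 5 = 7

rB=7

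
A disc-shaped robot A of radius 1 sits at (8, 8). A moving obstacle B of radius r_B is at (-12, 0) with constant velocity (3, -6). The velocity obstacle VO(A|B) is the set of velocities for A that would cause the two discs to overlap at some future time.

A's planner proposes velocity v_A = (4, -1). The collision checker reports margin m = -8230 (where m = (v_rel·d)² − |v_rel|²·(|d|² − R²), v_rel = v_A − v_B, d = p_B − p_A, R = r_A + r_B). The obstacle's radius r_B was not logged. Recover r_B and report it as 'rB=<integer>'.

m = -8230
d = (-20, -8);  v_rel = (1, 5),  |v_rel|² = 26
v_rel×d = (1)·(-8) − (5)·(-20) = 92
since m = R²·26 − 92²:  R² = (8464 + -8230) / 26 = 9
R = √9 = 3  ⇒  r_B = 3 − 1 = 2

rB=2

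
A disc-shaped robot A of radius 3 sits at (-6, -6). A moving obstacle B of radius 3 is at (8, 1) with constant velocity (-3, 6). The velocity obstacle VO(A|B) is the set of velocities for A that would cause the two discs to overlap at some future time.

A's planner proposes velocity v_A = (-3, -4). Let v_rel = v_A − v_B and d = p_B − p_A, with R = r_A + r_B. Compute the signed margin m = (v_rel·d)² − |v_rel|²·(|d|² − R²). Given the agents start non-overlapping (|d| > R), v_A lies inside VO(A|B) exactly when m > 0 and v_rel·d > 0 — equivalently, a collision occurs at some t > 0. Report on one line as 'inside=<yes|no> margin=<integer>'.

d = (14, 7),  |d|² = 245;  R = 3+3 = 6,  c = 245−6² = 209
v_rel = (0, -10),  |v_rel|² = 100;  v_rel·d = (0)·(14) + (-10)·(7) = -70
100·t² + 140·t + 209 = 0  ⇒  m = (-70)² − 100·209 = -16000
m = -16000 < 0,  v_rel·d = -70 < 0  ⇒  outside

inside=no margin=-16000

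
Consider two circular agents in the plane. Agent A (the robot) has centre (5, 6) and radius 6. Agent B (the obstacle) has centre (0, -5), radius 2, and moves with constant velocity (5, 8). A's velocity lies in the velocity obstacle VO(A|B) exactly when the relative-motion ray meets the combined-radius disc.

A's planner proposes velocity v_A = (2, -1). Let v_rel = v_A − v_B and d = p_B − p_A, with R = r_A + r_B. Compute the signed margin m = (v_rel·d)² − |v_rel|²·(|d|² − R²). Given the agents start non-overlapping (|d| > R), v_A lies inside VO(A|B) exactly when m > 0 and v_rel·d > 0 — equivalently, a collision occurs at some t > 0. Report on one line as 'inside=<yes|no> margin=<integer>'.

d = (-5, -11),  |d|² = 146;  R = 6+2 = 8,  c = 146−8² = 82
v_rel = (-3, -9),  |v_rel|² = 90;  v_rel·d = (-3)·(-5) + (-9)·(-11) = 114
90·t² − 228·t + 82 = 0  ⇒  m = 114² − 90·82 = 5616
m = 5616 > 0,  v_rel·d = 114 > 0  ⇒  inside

inside=yes margin=5616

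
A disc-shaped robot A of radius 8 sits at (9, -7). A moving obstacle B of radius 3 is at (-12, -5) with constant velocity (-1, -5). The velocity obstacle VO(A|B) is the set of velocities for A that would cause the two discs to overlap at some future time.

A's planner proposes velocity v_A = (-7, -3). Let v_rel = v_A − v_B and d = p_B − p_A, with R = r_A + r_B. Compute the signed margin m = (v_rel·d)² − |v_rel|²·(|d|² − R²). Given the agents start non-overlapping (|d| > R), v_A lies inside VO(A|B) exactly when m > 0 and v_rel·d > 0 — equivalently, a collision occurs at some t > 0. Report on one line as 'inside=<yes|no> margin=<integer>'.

d = (-21, 2),  |d|² = 445;  R = 8+3 = 11,  c = 445−11² = 324
v_rel = (-6, 2),  |v_rel|² = 40;  v_rel·d = (-6)·(-21) + (2)·(2) = 130
40·t² − 260·t + 324 = 0  ⇒  m = 130² − 40·324 = 3940
m = 3940 > 0,  v_rel·d = 130 > 0  ⇒  inside

inside=yes margin=3940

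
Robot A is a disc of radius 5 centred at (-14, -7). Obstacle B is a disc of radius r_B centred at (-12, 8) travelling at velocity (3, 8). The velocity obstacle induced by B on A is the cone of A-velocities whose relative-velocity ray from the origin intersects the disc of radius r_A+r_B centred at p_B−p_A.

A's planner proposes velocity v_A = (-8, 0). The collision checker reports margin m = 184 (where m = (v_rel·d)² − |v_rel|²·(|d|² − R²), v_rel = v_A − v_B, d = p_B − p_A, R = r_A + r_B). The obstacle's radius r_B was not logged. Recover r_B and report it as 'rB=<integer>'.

m = 184
d = (2, 15);  v_rel = (-11, -8),  |v_rel|² = 185
v_rel×d = (-11)·(15) − (-8)·(2) = -149
since m = R²·185 − (-149)²:  R² = (22201 + 184) / 185 = 121
R = √121 = 11  ⇒  r_B = 11 − 5 = 6

rB=6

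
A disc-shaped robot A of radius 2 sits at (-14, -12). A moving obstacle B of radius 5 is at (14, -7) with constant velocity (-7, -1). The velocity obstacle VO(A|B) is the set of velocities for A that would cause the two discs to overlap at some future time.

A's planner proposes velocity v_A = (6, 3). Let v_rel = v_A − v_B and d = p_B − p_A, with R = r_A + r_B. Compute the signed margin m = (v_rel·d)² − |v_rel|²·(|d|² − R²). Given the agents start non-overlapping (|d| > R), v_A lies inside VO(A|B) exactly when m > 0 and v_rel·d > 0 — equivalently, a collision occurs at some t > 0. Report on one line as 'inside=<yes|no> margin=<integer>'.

d = (28, 5),  |d|² = 809;  R = 2+5 = 7,  c = 809−7² = 760
v_rel = (13, 4),  |v_rel|² = 185;  v_rel·d = (13)·(28) + (4)·(5) = 384
185·t² − 768·t + 760 = 0  ⇒  m = 384² − 185·760 = 6856
m = 6856 > 0,  v_rel·d = 384 > 0  ⇒  inside

inside=yes margin=6856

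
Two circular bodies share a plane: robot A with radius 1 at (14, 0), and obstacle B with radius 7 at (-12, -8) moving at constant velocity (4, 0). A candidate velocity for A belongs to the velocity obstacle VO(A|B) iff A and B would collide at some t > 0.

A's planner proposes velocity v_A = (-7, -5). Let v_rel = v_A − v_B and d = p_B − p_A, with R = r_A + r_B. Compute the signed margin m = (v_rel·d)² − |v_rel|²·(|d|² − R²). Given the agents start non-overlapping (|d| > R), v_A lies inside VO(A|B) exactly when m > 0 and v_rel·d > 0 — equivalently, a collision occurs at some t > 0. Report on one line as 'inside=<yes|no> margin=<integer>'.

d = (-26, -8),  |d|² = 740;  R = 1+7 = 8,  c = 740−8² = 676
v_rel = (-11, -5),  |v_rel|² = 146;  v_rel·d = (-11)·(-26) + (-5)·(-8) = 326
146·t² − 652·t + 676 = 0  ⇒  m = 326² − 146·676 = 7580
m = 7580 > 0,  v_rel·d = 326 > 0  ⇒  inside

inside=yes margin=7580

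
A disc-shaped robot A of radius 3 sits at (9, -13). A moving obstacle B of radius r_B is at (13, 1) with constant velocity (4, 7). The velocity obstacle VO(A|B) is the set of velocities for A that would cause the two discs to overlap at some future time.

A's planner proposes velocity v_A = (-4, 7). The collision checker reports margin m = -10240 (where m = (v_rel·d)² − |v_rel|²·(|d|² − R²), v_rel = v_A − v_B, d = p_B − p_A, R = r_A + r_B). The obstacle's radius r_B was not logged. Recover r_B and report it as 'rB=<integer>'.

m = -10240
d = (4, 14);  v_rel = (-8, 0),  |v_rel|² = 64
v_rel×d = (-8)·(14) − (0)·(4) = -112
since m = R²·64 − (-112)²:  R² = (12544 + -10240) / 64 = 36
R = √36 = 6  ⇒  r_B = 6 − 3 = 3

rB=3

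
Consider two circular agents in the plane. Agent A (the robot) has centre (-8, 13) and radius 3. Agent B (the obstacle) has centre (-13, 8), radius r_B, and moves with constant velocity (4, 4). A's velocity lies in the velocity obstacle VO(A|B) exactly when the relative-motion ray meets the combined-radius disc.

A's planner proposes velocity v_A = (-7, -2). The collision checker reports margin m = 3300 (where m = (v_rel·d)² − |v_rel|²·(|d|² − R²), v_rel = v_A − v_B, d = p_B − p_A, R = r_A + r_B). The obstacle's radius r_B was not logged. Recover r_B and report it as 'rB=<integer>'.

m = 3300
d = (-5, -5);  v_rel = (-11, -6),  |v_rel|² = 157
v_rel×d = (-11)·(-5) − (-6)·(-5) = 25
since m = R²·157 − 25²:  R² = (625 + 3300) / 157 = 25
R = √25 = 5  ⇒  r_B = 5 − 3 = 2

rB=2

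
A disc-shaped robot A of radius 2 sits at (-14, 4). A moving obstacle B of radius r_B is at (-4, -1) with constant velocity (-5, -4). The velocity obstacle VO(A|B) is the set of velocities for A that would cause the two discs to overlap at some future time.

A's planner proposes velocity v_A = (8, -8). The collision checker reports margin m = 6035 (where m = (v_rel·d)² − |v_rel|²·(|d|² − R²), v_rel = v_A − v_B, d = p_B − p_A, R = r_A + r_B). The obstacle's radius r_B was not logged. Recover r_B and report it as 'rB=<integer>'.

m = 6035
d = (10, -5);  v_rel = (13, -4),  |v_rel|² = 185
v_rel×d = (13)·(-5) − (-4)·(10) = -25
since m = R²·185 − (-25)²:  R² = (625 + 6035) / 185 = 36
R = √36 = 6  ⇒  r_B = 6 − 2 = 4

rB=4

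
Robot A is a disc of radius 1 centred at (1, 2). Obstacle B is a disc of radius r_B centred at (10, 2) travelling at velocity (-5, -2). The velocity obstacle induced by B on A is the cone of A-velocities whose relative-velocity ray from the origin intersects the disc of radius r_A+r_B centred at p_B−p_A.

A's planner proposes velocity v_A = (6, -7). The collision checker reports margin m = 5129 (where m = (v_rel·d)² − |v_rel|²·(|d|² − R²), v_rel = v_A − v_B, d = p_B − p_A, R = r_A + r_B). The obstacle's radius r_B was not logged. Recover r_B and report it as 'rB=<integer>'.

m = 5129
d = (9, 0);  v_rel = (11, -5),  |v_rel|² = 146
v_rel×d = (11)·(0) − (-5)·(9) = 45
since m = R²·146 − 45²:  R² = (2025 + 5129) / 146 = 49
R = √49 = 7  ⇒  r_B = 7 − 1 = 6

rB=6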